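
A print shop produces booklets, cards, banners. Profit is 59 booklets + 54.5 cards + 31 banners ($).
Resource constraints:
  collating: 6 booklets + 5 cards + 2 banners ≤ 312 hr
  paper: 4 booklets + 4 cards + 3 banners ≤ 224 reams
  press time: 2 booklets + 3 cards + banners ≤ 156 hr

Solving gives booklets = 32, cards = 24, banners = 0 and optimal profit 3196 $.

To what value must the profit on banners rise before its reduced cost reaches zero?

33

Binding: collating and paper. Non-binding: press time (20 unused).
Since press time is not tight, its dual is 0.
The binding rows give the dual system: 6·y_collating + 4·y_paper = 59 and 5·y_collating + 4·y_paper = 54.5.
Solving: y_collating = 4.5, y_paper = 8.
banners enters the basis when its profit ≥ yᵀa₃ = 4.5·2 + 8·3 = 33.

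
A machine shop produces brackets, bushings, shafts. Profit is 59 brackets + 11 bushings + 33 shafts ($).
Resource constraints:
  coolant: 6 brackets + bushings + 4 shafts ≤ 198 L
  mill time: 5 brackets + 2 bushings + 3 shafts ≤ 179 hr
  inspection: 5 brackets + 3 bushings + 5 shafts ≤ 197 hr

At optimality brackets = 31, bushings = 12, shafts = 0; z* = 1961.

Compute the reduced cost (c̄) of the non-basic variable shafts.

Check each constraint at x*: coolant 198/198 (tight); mill time 179/179 (tight); inspection 191/197 (slack 6).
By complementary slackness, y = 0 for the non-binding constraint.
Dual feasibility on the basic columns requires 6·y_coolant + 5·y_mill time = 59, 1·y_coolant + 2·y_mill time = 11.
→ y_coolant = 9 and y_mill time = 1.
Reduced cost of shafts: c₃ − yᵀa₃ = 33 − (9·4 + 1·3) = 33 − 39 = -6.

-6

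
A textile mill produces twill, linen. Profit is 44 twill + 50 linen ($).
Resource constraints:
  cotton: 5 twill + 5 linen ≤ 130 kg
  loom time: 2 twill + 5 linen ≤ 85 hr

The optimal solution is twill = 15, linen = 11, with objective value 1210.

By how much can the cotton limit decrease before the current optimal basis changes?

45

Binding constraints: cotton, loom time. The basis is B = [[5,5],[2,5]] with det 15.
Per unit decrease in cotton, x* moves by d = (-0.3333, 0.1333).
The basis stays optimal until twill reaches 0; allowable decrease = 45 kg.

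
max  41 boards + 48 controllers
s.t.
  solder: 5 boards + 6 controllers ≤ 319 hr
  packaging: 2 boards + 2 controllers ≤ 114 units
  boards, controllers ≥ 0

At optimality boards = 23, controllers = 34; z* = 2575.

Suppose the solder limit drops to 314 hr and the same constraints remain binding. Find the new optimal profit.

Check each constraint at x*: solder 319/319 (tight); packaging 114/114 (tight).
The binding rows give the dual system: 5·y_solder + 2·y_packaging = 41 and 6·y_solder + 2·y_packaging = 48.
→ y_solder = 7 and y_packaging = 3.
Δz = y_solder·Δb = 7 × (-5) = -35, so new z* = 2575 − 35 = 2540.

2540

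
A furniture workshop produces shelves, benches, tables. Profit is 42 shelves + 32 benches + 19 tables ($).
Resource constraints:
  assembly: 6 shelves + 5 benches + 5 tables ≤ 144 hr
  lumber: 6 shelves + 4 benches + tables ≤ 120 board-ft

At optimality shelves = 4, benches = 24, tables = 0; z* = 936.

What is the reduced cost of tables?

At the optimum: assembly uses 144 of 144 (binding); lumber uses 120 of 120 (binding).
The binding rows give the dual system: 6·y_assembly + 6·y_lumber = 42 and 5·y_assembly + 4·y_lumber = 32.
This yields shadow prices y_assembly = 4, y_lumber = 3.
Reduced cost of tables: c₃ − yᵀa₃ = 19 − (4·5 + 3·1) = 19 − 23 = -4.

-4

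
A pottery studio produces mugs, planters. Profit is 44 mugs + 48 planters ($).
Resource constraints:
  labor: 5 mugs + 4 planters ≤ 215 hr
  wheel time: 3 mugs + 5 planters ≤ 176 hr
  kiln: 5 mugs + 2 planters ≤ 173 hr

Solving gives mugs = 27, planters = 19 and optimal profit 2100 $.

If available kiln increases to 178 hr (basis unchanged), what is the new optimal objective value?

2120

Binding: wheel time and kiln. Non-binding: labor (4 unused).
Since labor is not tight, its dual is 0.
Dual feasibility on the basic columns requires 3·y_wheel time + 5·y_kiln = 44, 5·y_wheel time + 2·y_kiln = 48.
Solving: y_wheel time = 8, y_kiln = 4.
Δz = y_kiln·Δb = 4 × (5) = 20, so new z* = 2100 + 20 = 2120.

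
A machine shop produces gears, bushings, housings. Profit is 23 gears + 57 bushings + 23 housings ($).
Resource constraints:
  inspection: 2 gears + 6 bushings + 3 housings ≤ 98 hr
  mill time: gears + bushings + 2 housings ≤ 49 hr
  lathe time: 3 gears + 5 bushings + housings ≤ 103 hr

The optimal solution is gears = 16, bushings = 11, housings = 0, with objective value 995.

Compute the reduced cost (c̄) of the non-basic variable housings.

-1

At the optimum: inspection uses 98 of 98 (binding); mill time uses 27 of 49 (slack = 22); lathe time uses 103 of 103 (binding).
Slack constraints have shadow price 0 (complementary slackness).
Dual feasibility on the basic columns requires 2·y_inspection + 3·y_lathe time = 23, 6·y_inspection + 5·y_lathe time = 57.
→ y_inspection = 7 and y_lathe time = 3.
Reduced cost of housings: c₃ − yᵀa₃ = 23 − (7·3 + 3·1) = 23 − 24 = -1.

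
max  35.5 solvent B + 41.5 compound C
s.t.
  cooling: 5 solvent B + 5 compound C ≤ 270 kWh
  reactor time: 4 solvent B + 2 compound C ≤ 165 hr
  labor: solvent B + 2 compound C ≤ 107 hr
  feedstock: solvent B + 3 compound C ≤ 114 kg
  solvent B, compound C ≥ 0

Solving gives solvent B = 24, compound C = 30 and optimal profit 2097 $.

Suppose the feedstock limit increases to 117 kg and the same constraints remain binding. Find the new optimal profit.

2106

At the optimum: cooling uses 270 of 270 (binding); reactor time uses 156 of 165 (slack = 9); labor uses 84 of 107 (slack = 23); feedstock uses 114 of 114 (binding).
Slack constraints have shadow price 0 (complementary slackness).
From A_Bᵀ y = c: 5·y_cooling + 1·y_feedstock = 35.5; 5·y_cooling + 3·y_feedstock = 41.5.
This yields shadow prices y_cooling = 6.5, y_feedstock = 3.
Δz = y_feedstock·Δb = 3 × (3) = 9, so new z* = 2097 + 9 = 2106.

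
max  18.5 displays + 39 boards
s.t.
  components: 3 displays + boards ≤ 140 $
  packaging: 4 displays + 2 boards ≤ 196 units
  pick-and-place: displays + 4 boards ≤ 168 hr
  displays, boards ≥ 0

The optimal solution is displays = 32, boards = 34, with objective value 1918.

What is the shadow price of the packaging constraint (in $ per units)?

2.5

At the optimum: components uses 130 of 140 (slack = 10); packaging uses 196 of 196 (binding); pick-and-place uses 168 of 168 (binding).
Slack constraints have shadow price 0 (complementary slackness).
From A_Bᵀ y = c: 4·y_packaging + 1·y_pick-and-place = 18.5; 2·y_packaging + 4·y_pick-and-place = 39.
Solving: y_packaging = 2.5, y_pick-and-place = 8.5.
Shadow price of packaging = 2.5.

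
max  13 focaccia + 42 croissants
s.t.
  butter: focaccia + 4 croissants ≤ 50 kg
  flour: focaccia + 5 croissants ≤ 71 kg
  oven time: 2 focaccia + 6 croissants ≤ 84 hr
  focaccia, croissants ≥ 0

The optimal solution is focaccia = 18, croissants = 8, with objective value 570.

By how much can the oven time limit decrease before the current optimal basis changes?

9

Binding constraints: butter, oven time. The basis is B = [[1,4],[2,6]] with det -2.
Per unit decrease in oven time, x* moves by d = (-2, 0.5).
The basis stays optimal until focaccia reaches 0; allowable decrease = 9 hr.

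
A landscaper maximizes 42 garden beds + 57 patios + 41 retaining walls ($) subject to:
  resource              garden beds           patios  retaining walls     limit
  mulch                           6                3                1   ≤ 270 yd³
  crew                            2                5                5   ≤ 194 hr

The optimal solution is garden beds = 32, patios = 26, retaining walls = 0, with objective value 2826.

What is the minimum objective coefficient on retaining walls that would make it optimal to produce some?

49

Check each constraint at x*: mulch 270/270 (tight); crew 194/194 (tight).
The binding rows give the dual system: 6·y_mulch + 2·y_crew = 42 and 3·y_mulch + 5·y_crew = 57.
This yields shadow prices y_mulch = 4, y_crew = 9.
retaining walls enters the basis when its profit ≥ yᵀa₃ = 4·1 + 9·5 = 49.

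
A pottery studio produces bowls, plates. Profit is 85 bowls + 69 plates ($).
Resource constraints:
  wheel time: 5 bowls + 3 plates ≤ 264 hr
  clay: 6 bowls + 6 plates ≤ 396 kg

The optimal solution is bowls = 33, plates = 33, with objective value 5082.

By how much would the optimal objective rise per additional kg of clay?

7.5

Check each constraint at x*: wheel time 264/264 (tight); clay 396/396 (tight).
Dual feasibility on the basic columns requires 5·y_wheel time + 6·y_clay = 85, 3·y_wheel time + 6·y_clay = 69.
→ y_wheel time = 8 and y_clay = 7.5.
Shadow price of clay = 7.5.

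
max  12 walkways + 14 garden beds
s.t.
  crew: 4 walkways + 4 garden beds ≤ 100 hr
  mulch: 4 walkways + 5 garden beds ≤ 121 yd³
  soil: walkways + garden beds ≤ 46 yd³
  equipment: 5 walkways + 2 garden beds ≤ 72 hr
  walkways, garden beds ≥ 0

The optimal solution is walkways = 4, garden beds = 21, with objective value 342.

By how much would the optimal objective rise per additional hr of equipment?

0

Binding: crew and mulch. Non-binding: soil (21 unused), equipment (10 unused).
By complementary slackness, y = 0 for the non-binding constraints.
Dual feasibility on the basic columns requires 4·y_crew + 4·y_mulch = 12, 4·y_crew + 5·y_mulch = 14.
→ y_crew = 1 and y_mulch = 2.
Shadow price of equipment = 0.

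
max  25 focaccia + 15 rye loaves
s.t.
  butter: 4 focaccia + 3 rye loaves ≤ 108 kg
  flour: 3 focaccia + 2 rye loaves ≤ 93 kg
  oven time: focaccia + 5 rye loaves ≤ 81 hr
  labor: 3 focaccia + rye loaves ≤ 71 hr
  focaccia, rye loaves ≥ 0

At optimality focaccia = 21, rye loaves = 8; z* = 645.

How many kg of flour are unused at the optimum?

14

flour used = 3·21 + 2·8 = 79; slack = 93 − 79 = 14.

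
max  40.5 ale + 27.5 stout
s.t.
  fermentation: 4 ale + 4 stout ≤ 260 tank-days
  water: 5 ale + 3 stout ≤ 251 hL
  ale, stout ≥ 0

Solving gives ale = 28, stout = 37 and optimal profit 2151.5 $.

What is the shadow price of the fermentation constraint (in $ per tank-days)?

2

Check each constraint at x*: fermentation 260/260 (tight); water 251/251 (tight).
The binding rows give the dual system: 4·y_fermentation + 5·y_water = 40.5 and 4·y_fermentation + 3·y_water = 27.5.
This yields shadow prices y_fermentation = 2, y_water = 6.5.
Shadow price of fermentation = 2.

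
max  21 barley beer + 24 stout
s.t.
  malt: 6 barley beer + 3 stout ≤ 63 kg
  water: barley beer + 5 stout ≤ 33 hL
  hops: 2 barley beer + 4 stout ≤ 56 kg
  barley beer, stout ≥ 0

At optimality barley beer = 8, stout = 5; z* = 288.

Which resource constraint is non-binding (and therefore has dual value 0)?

hops

malt: 63/63 (binding)
water: 33/33 (binding)
hops: 36/56 (slack 20)
By complementary slackness, a constraint with positive slack has shadow price 0 → hops.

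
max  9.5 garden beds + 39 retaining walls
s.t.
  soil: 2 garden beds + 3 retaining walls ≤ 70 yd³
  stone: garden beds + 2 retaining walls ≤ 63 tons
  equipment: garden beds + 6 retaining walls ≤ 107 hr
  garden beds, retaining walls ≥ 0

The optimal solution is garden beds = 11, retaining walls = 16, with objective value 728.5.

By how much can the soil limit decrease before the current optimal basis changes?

16.5

Binding constraints: soil, equipment. The basis is B = [[2,3],[1,6]] with det 9.
Per unit decrease in soil, x* moves by d = (-0.6667, 0.1111).
The basis stays optimal until garden beds reaches 0; allowable decrease = 16.5 yd³.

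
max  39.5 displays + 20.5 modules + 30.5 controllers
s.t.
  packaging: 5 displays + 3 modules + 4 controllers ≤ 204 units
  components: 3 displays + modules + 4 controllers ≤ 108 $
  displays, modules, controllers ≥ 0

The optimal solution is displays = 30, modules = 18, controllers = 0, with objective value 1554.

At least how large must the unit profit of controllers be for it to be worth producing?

Check each constraint at x*: packaging 204/204 (tight); components 108/108 (tight).
From A_Bᵀ y = c: 5·y_packaging + 3·y_components = 39.5; 3·y_packaging + 1·y_components = 20.5.
This yields shadow prices y_packaging = 5.5, y_components = 4.
controllers enters the basis when its profit ≥ yᵀa₃ = 5.5·4 + 4·4 = 38.

38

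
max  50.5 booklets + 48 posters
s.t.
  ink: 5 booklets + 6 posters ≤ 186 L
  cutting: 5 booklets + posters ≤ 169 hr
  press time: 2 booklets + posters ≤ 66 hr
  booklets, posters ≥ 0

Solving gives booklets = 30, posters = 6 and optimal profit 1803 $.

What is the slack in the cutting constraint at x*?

cutting used = 5·30 + 1·6 = 156; slack = 169 − 156 = 13.

13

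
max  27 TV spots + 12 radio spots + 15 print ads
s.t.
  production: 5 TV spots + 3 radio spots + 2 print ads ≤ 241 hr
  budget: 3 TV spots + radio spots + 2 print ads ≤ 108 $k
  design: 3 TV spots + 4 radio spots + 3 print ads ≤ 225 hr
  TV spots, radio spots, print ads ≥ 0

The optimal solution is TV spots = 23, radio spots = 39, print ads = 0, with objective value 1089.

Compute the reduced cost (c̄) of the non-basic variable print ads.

-4

Check each constraint at x*: production 232/241 (slack 9); budget 108/108 (tight); design 225/225 (tight).
By complementary slackness, y = 0 for the non-binding constraint.
The binding rows give the dual system: 3·y_budget + 3·y_design = 27 and 1·y_budget + 4·y_design = 12.
This yields shadow prices y_budget = 8, y_design = 1.
Reduced cost of print ads: c₃ − yᵀa₃ = 15 − (8·2 + 1·3) = 15 − 19 = -4.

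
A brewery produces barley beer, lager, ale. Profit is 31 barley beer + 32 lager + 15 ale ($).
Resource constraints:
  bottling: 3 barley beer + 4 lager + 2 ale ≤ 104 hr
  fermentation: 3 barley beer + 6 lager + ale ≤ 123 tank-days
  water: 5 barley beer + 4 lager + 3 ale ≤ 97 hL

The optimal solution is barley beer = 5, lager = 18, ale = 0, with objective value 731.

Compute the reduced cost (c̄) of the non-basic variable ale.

Check each constraint at x*: bottling 87/104 (slack 17); fermentation 123/123 (tight); water 97/97 (tight).
Since bottling is not tight, its dual is 0.
The binding rows give the dual system: 3·y_fermentation + 5·y_water = 31 and 6·y_fermentation + 4·y_water = 32.
→ y_fermentation = 2 and y_water = 5.
Reduced cost of ale: c₃ − yᵀa₃ = 15 − (2·1 + 5·3) = 15 − 17 = -2.

-2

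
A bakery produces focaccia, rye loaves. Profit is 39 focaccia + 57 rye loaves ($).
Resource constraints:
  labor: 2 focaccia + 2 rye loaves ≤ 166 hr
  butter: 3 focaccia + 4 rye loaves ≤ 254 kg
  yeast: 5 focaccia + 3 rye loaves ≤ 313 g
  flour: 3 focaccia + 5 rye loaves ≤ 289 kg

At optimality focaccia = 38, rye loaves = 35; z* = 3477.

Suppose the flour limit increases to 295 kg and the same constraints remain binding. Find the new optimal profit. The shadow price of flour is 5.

3507

Δb = 6, so new z* = 3477 + (5)·(6) = 3477 + 30 = 3507.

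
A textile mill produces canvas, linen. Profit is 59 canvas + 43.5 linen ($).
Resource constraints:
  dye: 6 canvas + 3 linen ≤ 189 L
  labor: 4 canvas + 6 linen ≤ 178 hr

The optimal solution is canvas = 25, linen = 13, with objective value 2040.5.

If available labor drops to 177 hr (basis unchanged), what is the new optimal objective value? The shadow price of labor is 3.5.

Δb = -1, so new z* = 2040.5 + (3.5)·(-1) = 2040.5 − 3.5 = 2037.

2037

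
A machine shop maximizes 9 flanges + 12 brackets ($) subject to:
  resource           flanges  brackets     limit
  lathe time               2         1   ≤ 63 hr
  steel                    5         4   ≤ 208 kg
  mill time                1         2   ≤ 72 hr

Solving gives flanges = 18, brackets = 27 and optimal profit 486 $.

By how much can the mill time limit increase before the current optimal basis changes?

10

Binding constraints: lathe time, mill time. The basis is B = [[2,1],[1,2]] with det 3.
Per unit increase in mill time, x* moves by d = (-0.3333, 0.6667).
The basis stays optimal until steel becomes binding; allowable increase = 10 hr.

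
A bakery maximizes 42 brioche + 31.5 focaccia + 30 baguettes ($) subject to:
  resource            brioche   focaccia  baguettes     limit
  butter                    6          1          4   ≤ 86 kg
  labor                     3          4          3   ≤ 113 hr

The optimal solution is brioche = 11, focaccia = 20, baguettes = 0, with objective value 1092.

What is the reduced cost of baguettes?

-5

At the optimum: butter uses 86 of 86 (binding); labor uses 113 of 113 (binding).
Dual feasibility on the basic columns requires 6·y_butter + 3·y_labor = 42, 1·y_butter + 4·y_labor = 31.5.
→ y_butter = 3.5 and y_labor = 7.
Reduced cost of baguettes: c₃ − yᵀa₃ = 30 − (3.5·4 + 7·3) = 30 − 35 = -5.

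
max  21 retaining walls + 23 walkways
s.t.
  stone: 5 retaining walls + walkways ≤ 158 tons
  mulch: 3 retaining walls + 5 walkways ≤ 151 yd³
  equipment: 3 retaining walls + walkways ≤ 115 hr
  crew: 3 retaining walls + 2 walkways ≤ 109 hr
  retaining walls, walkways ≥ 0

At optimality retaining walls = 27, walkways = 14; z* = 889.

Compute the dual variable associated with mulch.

3

At the optimum: stone uses 149 of 158 (slack = 9); mulch uses 151 of 151 (binding); equipment uses 95 of 115 (slack = 20); crew uses 109 of 109 (binding).
Since stone, equipment are not tight, their duals are 0.
The binding rows give the dual system: 3·y_mulch + 3·y_crew = 21 and 5·y_mulch + 2·y_crew = 23.
Solving: y_mulch = 3, y_crew = 4.
Shadow price of mulch = 3.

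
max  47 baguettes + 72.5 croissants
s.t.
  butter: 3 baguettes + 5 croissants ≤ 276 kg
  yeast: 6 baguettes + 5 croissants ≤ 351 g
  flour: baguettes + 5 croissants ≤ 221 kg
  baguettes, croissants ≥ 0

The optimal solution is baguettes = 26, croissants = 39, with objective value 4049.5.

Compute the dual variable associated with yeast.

6.5

Binding: yeast and flour. Non-binding: butter (3 unused).
Since butter is not tight, its dual is 0.
Dual feasibility on the basic columns requires 6·y_yeast + 1·y_flour = 47, 5·y_yeast + 5·y_flour = 72.5.
Solving: y_yeast = 6.5, y_flour = 8.
Shadow price of yeast = 6.5.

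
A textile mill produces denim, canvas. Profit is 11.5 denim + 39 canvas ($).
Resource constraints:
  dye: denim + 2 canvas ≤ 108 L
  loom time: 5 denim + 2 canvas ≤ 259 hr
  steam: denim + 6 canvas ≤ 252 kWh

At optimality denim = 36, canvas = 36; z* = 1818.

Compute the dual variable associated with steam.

4

At the optimum: dye uses 108 of 108 (binding); loom time uses 252 of 259 (slack = 7); steam uses 252 of 252 (binding).
By complementary slackness, y = 0 for the non-binding constraint.
Dual feasibility on the basic columns requires 1·y_dye + 1·y_steam = 11.5, 2·y_dye + 6·y_steam = 39.
→ y_dye = 7.5 and y_steam = 4.
Shadow price of steam = 4.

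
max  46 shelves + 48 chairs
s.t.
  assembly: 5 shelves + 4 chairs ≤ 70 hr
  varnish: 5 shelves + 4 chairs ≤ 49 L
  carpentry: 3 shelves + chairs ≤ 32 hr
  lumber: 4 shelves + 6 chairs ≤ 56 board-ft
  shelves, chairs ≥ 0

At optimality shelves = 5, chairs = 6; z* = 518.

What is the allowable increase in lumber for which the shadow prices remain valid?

Binding constraints: varnish, lumber. The basis is B = [[5,4],[4,6]] with det 14.
Per unit increase in lumber, x* moves by d = (-0.2857, 0.3571).
The basis stays optimal until shelves reaches 0; allowable increase = 17.5 board-ft.

17.5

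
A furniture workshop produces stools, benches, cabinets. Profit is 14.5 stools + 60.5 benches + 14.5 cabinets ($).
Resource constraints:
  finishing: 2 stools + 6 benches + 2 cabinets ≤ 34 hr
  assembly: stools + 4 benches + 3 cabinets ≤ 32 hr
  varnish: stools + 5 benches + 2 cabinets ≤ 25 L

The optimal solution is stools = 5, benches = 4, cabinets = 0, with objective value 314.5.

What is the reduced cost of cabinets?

Binding: finishing and varnish. Non-binding: assembly (11 unused).
By complementary slackness, y = 0 for the non-binding constraint.
The binding rows give the dual system: 2·y_finishing + 1·y_varnish = 14.5 and 6·y_finishing + 5·y_varnish = 60.5.
→ y_finishing = 3 and y_varnish = 8.5.
Reduced cost of cabinets: c₃ − yᵀa₃ = 14.5 − (3·2 + 8.5·2) = 14.5 − 23 = -8.5.

-8.5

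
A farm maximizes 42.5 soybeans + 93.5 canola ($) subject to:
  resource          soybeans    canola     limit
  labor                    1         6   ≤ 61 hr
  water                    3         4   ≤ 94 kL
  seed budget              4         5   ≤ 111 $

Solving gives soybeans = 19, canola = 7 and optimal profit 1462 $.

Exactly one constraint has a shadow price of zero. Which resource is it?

labor: 61/61 (binding)
water: 85/94 (slack 9)
seed budget: 111/111 (binding)
By complementary slackness, a constraint with positive slack has shadow price 0 → water.

water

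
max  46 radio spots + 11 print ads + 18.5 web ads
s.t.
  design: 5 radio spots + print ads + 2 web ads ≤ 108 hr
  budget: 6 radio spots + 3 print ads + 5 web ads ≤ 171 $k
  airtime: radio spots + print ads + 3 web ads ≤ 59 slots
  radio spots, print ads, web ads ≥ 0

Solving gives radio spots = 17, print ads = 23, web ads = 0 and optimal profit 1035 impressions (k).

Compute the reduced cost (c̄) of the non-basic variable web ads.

-2.5

Binding: design and budget. Non-binding: airtime (19 unused).
By complementary slackness, y = 0 for the non-binding constraint.
The binding rows give the dual system: 5·y_design + 6·y_budget = 46 and 1·y_design + 3·y_budget = 11.
Solving: y_design = 8, y_budget = 1.
Reduced cost of web ads: c₃ − yᵀa₃ = 18.5 − (8·2 + 1·5) = 18.5 − 21 = -2.5.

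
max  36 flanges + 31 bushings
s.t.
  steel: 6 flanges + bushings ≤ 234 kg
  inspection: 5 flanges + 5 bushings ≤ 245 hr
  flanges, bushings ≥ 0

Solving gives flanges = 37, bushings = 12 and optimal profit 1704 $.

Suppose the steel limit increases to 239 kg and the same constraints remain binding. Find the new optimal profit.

1709

At the optimum: steel uses 234 of 234 (binding); inspection uses 245 of 245 (binding).
The binding rows give the dual system: 6·y_steel + 5·y_inspection = 36 and 1·y_steel + 5·y_inspection = 31.
This yields shadow prices y_steel = 1, y_inspection = 6.
Δz = y_steel·Δb = 1 × (5) = 5, so new z* = 1704 + 5 = 1709.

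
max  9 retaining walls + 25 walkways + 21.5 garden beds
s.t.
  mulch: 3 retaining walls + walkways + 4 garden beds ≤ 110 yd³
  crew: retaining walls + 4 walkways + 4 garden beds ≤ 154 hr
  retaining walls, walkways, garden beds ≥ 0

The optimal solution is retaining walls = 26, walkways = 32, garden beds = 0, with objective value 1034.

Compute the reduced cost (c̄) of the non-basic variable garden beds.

-6.5

At the optimum: mulch uses 110 of 110 (binding); crew uses 154 of 154 (binding).
Dual feasibility on the basic columns requires 3·y_mulch + 1·y_crew = 9, 1·y_mulch + 4·y_crew = 25.
→ y_mulch = 1 and y_crew = 6.
Reduced cost of garden beds: c₃ − yᵀa₃ = 21.5 − (1·4 + 6·4) = 21.5 − 28 = -6.5.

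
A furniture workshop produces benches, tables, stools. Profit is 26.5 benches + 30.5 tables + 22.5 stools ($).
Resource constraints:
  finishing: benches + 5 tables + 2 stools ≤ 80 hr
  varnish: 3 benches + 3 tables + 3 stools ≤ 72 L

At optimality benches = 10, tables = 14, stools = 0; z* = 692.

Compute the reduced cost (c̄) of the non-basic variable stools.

Both finishing and varnish are binding at x*.
The binding rows give the dual system: 1·y_finishing + 3·y_varnish = 26.5 and 5·y_finishing + 3·y_varnish = 30.5.
This yields shadow prices y_finishing = 1, y_varnish = 8.5.
Reduced cost of stools: c₃ − yᵀa₃ = 22.5 − (1·2 + 8.5·3) = 22.5 − 27.5 = -5.

-5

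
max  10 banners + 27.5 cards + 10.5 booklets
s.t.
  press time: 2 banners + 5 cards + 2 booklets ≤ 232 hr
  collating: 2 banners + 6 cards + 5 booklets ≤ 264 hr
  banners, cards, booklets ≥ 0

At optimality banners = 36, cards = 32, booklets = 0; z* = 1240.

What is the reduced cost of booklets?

Check each constraint at x*: press time 232/232 (tight); collating 264/264 (tight).
From A_Bᵀ y = c: 2·y_press time + 2·y_collating = 10; 5·y_press time + 6·y_collating = 27.5.
→ y_press time = 2.5 and y_collating = 2.5.
Reduced cost of booklets: c₃ − yᵀa₃ = 10.5 − (2.5·2 + 2.5·5) = 10.5 − 17.5 = -7.

-7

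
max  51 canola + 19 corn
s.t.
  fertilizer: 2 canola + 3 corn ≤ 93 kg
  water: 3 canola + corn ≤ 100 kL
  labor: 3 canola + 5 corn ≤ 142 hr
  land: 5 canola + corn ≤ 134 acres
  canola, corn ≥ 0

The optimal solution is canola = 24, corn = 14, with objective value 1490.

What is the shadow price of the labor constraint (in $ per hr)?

At the optimum: fertilizer uses 90 of 93 (slack = 3); water uses 86 of 100 (slack = 14); labor uses 142 of 142 (binding); land uses 134 of 134 (binding).
By complementary slackness, y = 0 for the non-binding constraints.
From A_Bᵀ y = c: 3·y_labor + 5·y_land = 51; 5·y_labor + 1·y_land = 19.
This yields shadow prices y_labor = 2, y_land = 9.
Shadow price of labor = 2.

2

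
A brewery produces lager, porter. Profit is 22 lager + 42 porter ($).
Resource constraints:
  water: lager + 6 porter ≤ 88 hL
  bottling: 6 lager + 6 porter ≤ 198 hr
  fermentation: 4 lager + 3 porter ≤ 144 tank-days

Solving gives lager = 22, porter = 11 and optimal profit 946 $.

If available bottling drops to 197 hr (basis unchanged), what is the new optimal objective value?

943

At the optimum: water uses 88 of 88 (binding); bottling uses 198 of 198 (binding); fermentation uses 121 of 144 (slack = 23).
Slack constraints have shadow price 0 (complementary slackness).
Dual feasibility on the basic columns requires 1·y_water + 6·y_bottling = 22, 6·y_water + 6·y_bottling = 42.
Solving: y_water = 4, y_bottling = 3.
Δz = y_bottling·Δb = 3 × (-1) = -3, so new z* = 946 − 3 = 943.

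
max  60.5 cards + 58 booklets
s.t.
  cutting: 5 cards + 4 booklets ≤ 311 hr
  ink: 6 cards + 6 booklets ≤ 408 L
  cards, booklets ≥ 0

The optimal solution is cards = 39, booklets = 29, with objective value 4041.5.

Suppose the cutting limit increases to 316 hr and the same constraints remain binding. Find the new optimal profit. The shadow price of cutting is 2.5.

Δb = 5, so new z* = 4041.5 + (2.5)·(5) = 4041.5 + 12.5 = 4054.

4054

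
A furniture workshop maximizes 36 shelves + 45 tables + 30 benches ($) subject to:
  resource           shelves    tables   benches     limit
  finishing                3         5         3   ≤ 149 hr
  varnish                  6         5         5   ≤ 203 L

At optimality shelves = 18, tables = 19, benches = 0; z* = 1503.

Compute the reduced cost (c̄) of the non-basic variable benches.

-3

Check each constraint at x*: finishing 149/149 (tight); varnish 203/203 (tight).
From A_Bᵀ y = c: 3·y_finishing + 6·y_varnish = 36; 5·y_finishing + 5·y_varnish = 45.
→ y_finishing = 6 and y_varnish = 3.
Reduced cost of benches: c₃ − yᵀa₃ = 30 − (6·3 + 3·5) = 30 − 33 = -3.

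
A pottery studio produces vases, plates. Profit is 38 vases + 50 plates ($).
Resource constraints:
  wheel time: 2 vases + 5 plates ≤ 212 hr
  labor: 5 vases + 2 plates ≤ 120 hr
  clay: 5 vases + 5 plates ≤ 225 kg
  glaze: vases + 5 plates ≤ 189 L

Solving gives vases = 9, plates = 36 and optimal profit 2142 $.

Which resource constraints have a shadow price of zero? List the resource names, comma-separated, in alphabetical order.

wheel time: 198/212 (slack 14)
labor: 117/120 (slack 3)
clay: 225/225 (binding)
glaze: 189/189 (binding)
By complementary slackness, a constraint with positive slack has shadow price 0 → labor, wheel time.

labor, wheel time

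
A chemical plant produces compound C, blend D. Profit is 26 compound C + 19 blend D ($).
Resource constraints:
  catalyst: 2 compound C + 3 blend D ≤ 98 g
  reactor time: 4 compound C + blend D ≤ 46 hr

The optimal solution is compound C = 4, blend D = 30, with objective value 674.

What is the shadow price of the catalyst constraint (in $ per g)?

Both catalyst and reactor time are binding at x*.
Dual feasibility on the basic columns requires 2·y_catalyst + 4·y_reactor time = 26, 3·y_catalyst + 1·y_reactor time = 19.
This yields shadow prices y_catalyst = 5, y_reactor time = 4.
Shadow price of catalyst = 5.

5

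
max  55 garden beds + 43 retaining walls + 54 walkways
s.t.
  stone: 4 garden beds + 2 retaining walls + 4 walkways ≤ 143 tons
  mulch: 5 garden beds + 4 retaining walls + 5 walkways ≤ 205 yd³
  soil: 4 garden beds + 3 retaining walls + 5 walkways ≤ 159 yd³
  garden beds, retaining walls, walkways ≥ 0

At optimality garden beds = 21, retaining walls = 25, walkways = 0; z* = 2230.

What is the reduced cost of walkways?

-6

Check each constraint at x*: stone 134/143 (slack 9); mulch 205/205 (tight); soil 159/159 (tight).
By complementary slackness, y = 0 for the non-binding constraint.
The binding rows give the dual system: 5·y_mulch + 4·y_soil = 55 and 4·y_mulch + 3·y_soil = 43.
→ y_mulch = 7 and y_soil = 5.
Reduced cost of walkways: c₃ − yᵀa₃ = 54 − (7·5 + 5·5) = 54 − 60 = -6.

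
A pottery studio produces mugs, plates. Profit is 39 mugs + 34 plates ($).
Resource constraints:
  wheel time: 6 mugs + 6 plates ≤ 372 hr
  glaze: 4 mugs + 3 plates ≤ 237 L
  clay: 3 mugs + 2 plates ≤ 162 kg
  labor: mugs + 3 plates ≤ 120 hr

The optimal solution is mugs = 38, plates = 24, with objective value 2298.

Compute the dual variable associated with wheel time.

Check each constraint at x*: wheel time 372/372 (tight); glaze 224/237 (slack 13); clay 162/162 (tight); labor 110/120 (slack 10).
By complementary slackness, y = 0 for the non-binding constraints.
From A_Bᵀ y = c: 6·y_wheel time + 3·y_clay = 39; 6·y_wheel time + 2·y_clay = 34.
→ y_wheel time = 4 and y_clay = 5.
Shadow price of wheel time = 4.

4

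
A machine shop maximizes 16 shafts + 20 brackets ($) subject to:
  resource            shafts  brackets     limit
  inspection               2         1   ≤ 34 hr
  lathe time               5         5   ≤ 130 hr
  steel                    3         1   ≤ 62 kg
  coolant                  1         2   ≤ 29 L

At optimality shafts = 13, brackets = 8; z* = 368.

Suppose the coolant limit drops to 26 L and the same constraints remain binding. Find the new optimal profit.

Binding: inspection and coolant. Non-binding: lathe time (25 unused), steel (15 unused).
By complementary slackness, y = 0 for the non-binding constraints.
From A_Bᵀ y = c: 2·y_inspection + 1·y_coolant = 16; 1·y_inspection + 2·y_coolant = 20.
This yields shadow prices y_inspection = 4, y_coolant = 8.
Δz = y_coolant·Δb = 8 × (-3) = -24, so new z* = 368 − 24 = 344.

344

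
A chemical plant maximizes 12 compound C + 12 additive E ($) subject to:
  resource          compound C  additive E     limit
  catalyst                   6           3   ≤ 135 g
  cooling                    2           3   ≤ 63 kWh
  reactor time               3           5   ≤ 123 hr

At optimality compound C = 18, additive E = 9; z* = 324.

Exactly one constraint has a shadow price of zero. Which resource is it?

catalyst: 135/135 (binding)
cooling: 63/63 (binding)
reactor time: 99/123 (slack 24)
By complementary slackness, a constraint with positive slack has shadow price 0 → reactor time.

reactor time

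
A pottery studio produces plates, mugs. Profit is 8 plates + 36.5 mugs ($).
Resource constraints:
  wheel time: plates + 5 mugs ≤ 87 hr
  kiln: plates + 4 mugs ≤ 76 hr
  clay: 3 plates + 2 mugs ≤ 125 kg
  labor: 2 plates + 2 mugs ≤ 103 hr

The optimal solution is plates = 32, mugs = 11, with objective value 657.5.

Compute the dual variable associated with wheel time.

4.5

Binding: wheel time and kiln. Non-binding: clay (7 unused), labor (17 unused).
By complementary slackness, y = 0 for the non-binding constraints.
Dual feasibility on the basic columns requires 1·y_wheel time + 1·y_kiln = 8, 5·y_wheel time + 4·y_kiln = 36.5.
Solving: y_wheel time = 4.5, y_kiln = 3.5.
Shadow price of wheel time = 4.5.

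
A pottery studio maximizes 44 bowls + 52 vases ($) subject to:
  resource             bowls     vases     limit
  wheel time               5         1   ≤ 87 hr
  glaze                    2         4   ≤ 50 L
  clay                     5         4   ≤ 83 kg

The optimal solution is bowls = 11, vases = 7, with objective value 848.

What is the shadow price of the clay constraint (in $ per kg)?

Check each constraint at x*: wheel time 62/87 (slack 25); glaze 50/50 (tight); clay 83/83 (tight).
By complementary slackness, y = 0 for the non-binding constraint.
Dual feasibility on the basic columns requires 2·y_glaze + 5·y_clay = 44, 4·y_glaze + 4·y_clay = 52.
This yields shadow prices y_glaze = 7, y_clay = 6.
Shadow price of clay = 6.

6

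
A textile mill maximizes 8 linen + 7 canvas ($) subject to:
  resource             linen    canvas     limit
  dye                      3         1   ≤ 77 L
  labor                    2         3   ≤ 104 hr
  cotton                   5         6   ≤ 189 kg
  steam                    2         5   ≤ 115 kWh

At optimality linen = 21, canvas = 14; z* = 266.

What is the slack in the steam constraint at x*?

3

steam used = 2·21 + 5·14 = 112; slack = 115 − 112 = 3.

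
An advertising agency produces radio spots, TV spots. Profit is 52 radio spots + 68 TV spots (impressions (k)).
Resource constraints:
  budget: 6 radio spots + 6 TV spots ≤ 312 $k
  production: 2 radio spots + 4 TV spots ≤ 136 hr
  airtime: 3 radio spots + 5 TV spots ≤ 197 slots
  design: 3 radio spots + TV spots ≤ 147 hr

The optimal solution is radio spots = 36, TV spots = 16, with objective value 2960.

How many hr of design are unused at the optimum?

design used = 3·36 + 1·16 = 124; slack = 147 − 124 = 23.

23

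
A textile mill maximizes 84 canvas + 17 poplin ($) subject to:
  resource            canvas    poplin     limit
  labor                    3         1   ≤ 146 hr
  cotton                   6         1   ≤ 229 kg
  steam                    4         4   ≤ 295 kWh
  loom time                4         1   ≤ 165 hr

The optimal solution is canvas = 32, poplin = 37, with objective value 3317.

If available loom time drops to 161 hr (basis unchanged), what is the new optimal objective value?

3281

Binding: cotton and loom time. Non-binding: labor (13 unused), steam (19 unused).
Slack constraints have shadow price 0 (complementary slackness).
From A_Bᵀ y = c: 6·y_cotton + 4·y_loom time = 84; 1·y_cotton + 1·y_loom time = 17.
Solving: y_cotton = 8, y_loom time = 9.
Δz = y_loom time·Δb = 9 × (-4) = -36, so new z* = 3317 − 36 = 3281.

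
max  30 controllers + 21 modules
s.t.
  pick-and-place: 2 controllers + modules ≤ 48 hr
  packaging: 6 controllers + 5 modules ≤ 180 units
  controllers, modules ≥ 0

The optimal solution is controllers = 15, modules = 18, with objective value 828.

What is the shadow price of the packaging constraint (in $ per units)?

3

Both pick-and-place and packaging are binding at x*.
From A_Bᵀ y = c: 2·y_pick-and-place + 6·y_packaging = 30; 1·y_pick-and-place + 5·y_packaging = 21.
→ y_pick-and-place = 6 and y_packaging = 3.
Shadow price of packaging = 3.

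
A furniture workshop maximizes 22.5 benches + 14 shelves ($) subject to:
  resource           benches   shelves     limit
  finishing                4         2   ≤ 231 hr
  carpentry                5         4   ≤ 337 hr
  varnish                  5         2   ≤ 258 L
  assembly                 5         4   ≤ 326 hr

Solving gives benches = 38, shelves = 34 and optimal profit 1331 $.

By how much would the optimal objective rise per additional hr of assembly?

Binding: varnish and assembly. Non-binding: finishing (11 unused), carpentry (11 unused).
Since finishing, carpentry are not tight, their duals are 0.
The binding rows give the dual system: 5·y_varnish + 5·y_assembly = 22.5 and 2·y_varnish + 4·y_assembly = 14.
Solving: y_varnish = 2, y_assembly = 2.5.
Shadow price of assembly = 2.5.

2.5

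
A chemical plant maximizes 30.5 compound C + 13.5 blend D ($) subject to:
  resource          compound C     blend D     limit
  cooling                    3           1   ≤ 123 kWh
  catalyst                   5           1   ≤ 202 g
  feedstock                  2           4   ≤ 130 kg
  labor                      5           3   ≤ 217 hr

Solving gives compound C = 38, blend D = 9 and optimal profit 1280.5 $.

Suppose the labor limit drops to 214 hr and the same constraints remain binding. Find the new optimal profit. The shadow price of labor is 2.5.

1273

Δb = -3, so new z* = 1280.5 + (2.5)·(-3) = 1280.5 − 7.5 = 1273.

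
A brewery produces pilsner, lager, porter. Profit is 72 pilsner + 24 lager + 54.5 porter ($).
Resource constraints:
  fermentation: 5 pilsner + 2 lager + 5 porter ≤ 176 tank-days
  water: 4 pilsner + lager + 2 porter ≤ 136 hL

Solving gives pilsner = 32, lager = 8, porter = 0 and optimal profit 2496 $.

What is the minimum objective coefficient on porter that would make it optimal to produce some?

56

At the optimum: fermentation uses 176 of 176 (binding); water uses 136 of 136 (binding).
Dual feasibility on the basic columns requires 5·y_fermentation + 4·y_water = 72, 2·y_fermentation + 1·y_water = 24.
This yields shadow prices y_fermentation = 8, y_water = 8.
porter enters the basis when its profit ≥ yᵀa₃ = 8·5 + 8·2 = 56.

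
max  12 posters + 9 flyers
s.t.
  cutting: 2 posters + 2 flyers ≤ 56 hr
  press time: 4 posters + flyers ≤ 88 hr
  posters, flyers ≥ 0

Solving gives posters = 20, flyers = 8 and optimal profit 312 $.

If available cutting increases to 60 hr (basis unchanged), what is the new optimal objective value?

Check each constraint at x*: cutting 56/56 (tight); press time 88/88 (tight).
From A_Bᵀ y = c: 2·y_cutting + 4·y_press time = 12; 2·y_cutting + 1·y_press time = 9.
→ y_cutting = 4 and y_press time = 1.
Δz = y_cutting·Δb = 4 × (4) = 16, so new z* = 312 + 16 = 328.

328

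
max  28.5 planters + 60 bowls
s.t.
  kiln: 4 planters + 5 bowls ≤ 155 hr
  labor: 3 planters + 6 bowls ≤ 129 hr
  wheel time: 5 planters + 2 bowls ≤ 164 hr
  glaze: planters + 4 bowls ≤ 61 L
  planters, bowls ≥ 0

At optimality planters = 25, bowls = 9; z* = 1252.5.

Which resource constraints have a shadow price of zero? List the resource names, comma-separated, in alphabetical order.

kiln, wheel time

kiln: 145/155 (slack 10)
labor: 129/129 (binding)
wheel time: 143/164 (slack 21)
glaze: 61/61 (binding)
By complementary slackness, a constraint with positive slack has shadow price 0 → kiln, wheel time.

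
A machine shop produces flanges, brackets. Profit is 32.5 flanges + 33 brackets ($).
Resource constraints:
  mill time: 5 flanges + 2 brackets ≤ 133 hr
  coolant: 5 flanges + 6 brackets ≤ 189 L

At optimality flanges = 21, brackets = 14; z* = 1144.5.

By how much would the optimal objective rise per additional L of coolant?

Both mill time and coolant are binding at x*.
The binding rows give the dual system: 5·y_mill time + 5·y_coolant = 32.5 and 2·y_mill time + 6·y_coolant = 33.
Solving: y_mill time = 1.5, y_coolant = 5.
Shadow price of coolant = 5.

5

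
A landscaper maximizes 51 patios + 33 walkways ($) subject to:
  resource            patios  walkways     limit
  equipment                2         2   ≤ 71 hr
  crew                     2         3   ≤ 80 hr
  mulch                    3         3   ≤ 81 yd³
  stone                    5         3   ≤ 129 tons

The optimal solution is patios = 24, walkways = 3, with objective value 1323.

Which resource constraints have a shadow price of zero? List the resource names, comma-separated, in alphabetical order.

equipment: 54/71 (slack 17)
crew: 57/80 (slack 23)
mulch: 81/81 (binding)
stone: 129/129 (binding)
By complementary slackness, a constraint with positive slack has shadow price 0 → crew, equipment.

crew, equipment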